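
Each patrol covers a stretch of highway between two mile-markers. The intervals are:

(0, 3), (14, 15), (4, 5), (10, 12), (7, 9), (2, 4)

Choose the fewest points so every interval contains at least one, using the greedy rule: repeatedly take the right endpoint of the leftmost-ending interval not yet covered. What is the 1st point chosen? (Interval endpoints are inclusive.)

Sort by right endpoint; whenever an interval is uncovered, place a point at its right end.
By right end: [0,3]  [2,4]  [4,5]  [7,9]  [10,12]  [14,15]
[0,3] uncovered → point at 3; [4,5] uncovered → point at 5; [7,9] uncovered → point at 9; [10,12] uncovered → point at 12; [14,15] uncovered → point at 15.
Points: 3, 5, 9, 12, 15 (5 total).

3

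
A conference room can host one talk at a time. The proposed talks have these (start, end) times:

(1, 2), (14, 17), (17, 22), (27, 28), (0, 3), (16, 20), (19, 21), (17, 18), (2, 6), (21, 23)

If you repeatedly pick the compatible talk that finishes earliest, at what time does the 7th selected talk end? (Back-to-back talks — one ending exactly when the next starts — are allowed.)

28

Greedy by earliest finish: after sorting by end time, pick each interval compatible with the last pick.
Sorted by end: (1,2)  (0,3)  (2,6)  (14,17)  (17,18)  (16,20)  (19,21)  (17,22)  (21,23)  (27,28)
take (1,2); skip (0,3); take (2,6); take (14,17); take (17,18); take (19,21); skip (17,22); take (21,23); take (27,28).
Selected: (1,2) (2,6) (14,17) (17,18) (19,21) (21,23) (27,28)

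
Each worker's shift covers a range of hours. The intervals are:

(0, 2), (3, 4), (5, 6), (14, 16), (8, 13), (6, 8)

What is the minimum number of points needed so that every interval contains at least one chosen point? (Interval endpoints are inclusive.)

By right end: [0,2]  [3,4]  [5,6]  [6,8]  [8,13]  [14,16]
[0,2] uncovered → point at 2; [3,4] uncovered → point at 4; [5,6] uncovered → point at 6; [8,13] uncovered → point at 13; [14,16] uncovered → point at 16.
Points: 2, 4, 6, 13, 16 (5 total).

5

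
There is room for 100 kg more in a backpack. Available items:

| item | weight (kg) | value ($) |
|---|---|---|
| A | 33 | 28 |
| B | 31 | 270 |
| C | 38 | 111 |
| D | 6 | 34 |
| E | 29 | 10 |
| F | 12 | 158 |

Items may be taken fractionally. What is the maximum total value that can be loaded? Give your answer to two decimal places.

584.03

Greedy by value/weight ratio, highest first.
Order: F (158/12=13.17) > B (270/31=8.71) > D (34/6=5.67) > C (111/38=2.92) > A (28/33=0.85) > E (10/29=0.34)
Fill: take F (12 @ 158) → take B (31 @ 270) → take D (6 @ 34) → take C (38 @ 111) → take 13/33 of A → 11.03; 100/100 used.
Total value = 584.03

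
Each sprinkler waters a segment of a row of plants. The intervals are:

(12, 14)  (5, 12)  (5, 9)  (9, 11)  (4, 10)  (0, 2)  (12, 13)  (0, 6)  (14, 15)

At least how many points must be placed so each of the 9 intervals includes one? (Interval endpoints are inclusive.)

4

Sorted: [0,2] [0,6] [5,9] [4,10] [9,11] [5,12] [12,13] [12,14] [14,15]
{[0,2],[0,6]} hit by 2; {[5,9],[4,10],[9,11],[5,12]} hit by 9; {[12,13],[12,14]} hit by 13; {[14,15]} hit by 15.
Points: 2, 9, 13, 15 (4 total).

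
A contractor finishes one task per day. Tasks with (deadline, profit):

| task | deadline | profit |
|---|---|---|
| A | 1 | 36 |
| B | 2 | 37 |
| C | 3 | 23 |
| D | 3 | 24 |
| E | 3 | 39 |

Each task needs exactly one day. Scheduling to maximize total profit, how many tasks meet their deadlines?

Sort by profit descending; place each in the latest free slot ≤ its deadline.
Profit order: E=39 B=37 A=36 D=24 C=23
Assign: E→slot 3, B→slot 2, A→slot 1, D skipped, C skipped.
Slots: [1:A] [2:B] [3:E]
3 of 5 scheduled.

3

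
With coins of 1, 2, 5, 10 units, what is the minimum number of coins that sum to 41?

5

41 − 4×10→1 − 1×1→0
Total coins = 4 + 1 = 5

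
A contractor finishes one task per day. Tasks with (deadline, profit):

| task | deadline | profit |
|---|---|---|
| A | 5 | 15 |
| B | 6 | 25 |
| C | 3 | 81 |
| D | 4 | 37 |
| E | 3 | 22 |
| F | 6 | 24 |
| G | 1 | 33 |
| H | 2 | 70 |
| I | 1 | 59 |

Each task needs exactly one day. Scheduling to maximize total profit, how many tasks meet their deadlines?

Profit order: C=81 H=70 I=59 D=37 G=33 B=25 F=24 E=22 A=15
Assign: C→slot 3, H→slot 2, I→slot 1, D→slot 4, G skipped, B→slot 6, F→slot 5, E skipped, A skipped.
Slots: [1:I] [2:H] [3:C] [4:D] [5:F] [6:B]
6 of 9 scheduled.

6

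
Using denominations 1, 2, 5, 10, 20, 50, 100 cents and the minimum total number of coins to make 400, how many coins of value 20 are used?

0

Use the largest denomination that fits, subtract, and repeat.
400 − 4×100→0
Count of 20: 0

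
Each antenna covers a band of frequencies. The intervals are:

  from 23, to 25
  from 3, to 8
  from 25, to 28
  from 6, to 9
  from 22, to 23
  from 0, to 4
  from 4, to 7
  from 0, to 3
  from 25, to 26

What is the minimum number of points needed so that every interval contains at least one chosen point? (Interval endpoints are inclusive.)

Sort by right endpoint; whenever an interval is uncovered, place a point at its right end.
By right end: [0,3]  [0,4]  [4,7]  [3,8]  [6,9]  [22,23]  [23,25]  [25,26]  [25,28]
[0,3] uncovered → point at 3; [4,7] uncovered → point at 7; [22,23] uncovered → point at 23; [25,26] uncovered → point at 26.
Points: 3, 7, 23, 26 (4 total).

4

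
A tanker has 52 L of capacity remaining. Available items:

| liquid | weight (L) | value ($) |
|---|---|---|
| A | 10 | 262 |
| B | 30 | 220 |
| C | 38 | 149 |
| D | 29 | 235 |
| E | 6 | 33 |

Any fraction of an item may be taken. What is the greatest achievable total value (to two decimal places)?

592.33

Order: A (262/10=26.20) > D (235/29=8.10) > B (220/30=7.33) > E (33/6=5.50) > C (149/38=3.92)
Fill: take A (10 @ 262) → take D (29 @ 235) → take 13/30 of B → 95.33; 52/52 used.
Total value = 592.33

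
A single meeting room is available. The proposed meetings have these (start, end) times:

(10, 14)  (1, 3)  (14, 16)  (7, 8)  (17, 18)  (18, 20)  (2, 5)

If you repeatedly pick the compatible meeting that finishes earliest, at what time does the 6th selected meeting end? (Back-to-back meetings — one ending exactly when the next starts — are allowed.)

Greedy by earliest finish: after sorting by end time, pick each interval compatible with the last pick.
Sorted by end: (1,3)  (2,5)  (7,8)  (10,14)  (14,16)  (17,18)  (18,20)
take (1,3); skip (2,5); take (7,8); take (10,14); take (14,16); take (17,18); take (18,20).
Selected: (1,3) (7,8) (10,14) (14,16) (17,18) (18,20)

20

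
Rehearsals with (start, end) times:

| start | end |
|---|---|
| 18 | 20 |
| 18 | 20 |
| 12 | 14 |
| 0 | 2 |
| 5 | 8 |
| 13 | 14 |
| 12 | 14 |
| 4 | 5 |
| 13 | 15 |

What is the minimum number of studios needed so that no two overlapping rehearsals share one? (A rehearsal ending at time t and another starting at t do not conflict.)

Events (time:±→running): 0:+→1 2:-→0 4:+→1 5:-→0 5:+→1 8:-→0 12:+→1 12:+→2 13:+→3 13:+→4 … peak 4.

4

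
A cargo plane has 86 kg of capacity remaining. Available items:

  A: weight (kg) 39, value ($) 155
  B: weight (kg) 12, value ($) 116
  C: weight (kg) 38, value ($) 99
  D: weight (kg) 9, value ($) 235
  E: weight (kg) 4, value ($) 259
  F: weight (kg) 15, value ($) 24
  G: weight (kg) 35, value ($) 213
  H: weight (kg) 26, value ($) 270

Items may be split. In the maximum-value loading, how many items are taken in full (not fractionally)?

Greedy by value/weight ratio, highest first.
Ratios (sorted): E 64.75, D 26.11, H 10.38, B 9.67, G 6.09, A 3.97, C 2.61, F 1.60
take E (4 @ 259); take D (9 @ 235); take H (26 @ 270); take B (12 @ 116); take G (35 @ 213). Capacity used 86/86.
5 item(s) taken whole.

5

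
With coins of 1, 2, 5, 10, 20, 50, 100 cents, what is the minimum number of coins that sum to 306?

Use the largest denomination that fits, subtract, and repeat.
306 − 3×100→6 − 1×5→1 − 1×1→0
Total coins = 3 + 1 + 1 = 5

5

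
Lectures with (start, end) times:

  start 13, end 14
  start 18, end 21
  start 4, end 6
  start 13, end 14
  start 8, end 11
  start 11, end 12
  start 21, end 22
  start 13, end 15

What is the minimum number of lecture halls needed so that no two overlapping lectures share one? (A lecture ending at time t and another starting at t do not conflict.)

3

Events (time:±→running): 4:+→1 6:-→0 8:+→1 11:-→0 11:+→1 12:-→0 13:+→1 13:+→2 13:+→3 … peak 3.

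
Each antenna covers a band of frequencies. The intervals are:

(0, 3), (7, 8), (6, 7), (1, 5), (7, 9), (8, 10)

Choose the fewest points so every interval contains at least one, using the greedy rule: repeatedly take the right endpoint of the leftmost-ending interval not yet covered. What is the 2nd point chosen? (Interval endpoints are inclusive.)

7

By right end: [0,3]  [1,5]  [6,7]  [7,8]  [7,9]  [8,10]
[0,3] uncovered → point at 3; [6,7] uncovered → point at 7; [8,10] uncovered → point at 10.
Points: 3, 7, 10 (3 total).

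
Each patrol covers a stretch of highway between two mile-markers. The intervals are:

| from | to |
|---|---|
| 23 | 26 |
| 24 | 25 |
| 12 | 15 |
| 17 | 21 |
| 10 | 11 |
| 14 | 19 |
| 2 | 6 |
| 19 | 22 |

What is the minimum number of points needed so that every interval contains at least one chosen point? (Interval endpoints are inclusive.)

Sort by right endpoint; whenever an interval is uncovered, place a point at its right end.
By right end: [2,6]  [10,11]  [12,15]  [14,19]  [17,21]  [19,22]  [24,25]  [23,26]
[2,6] uncovered → point at 6; [10,11] uncovered → point at 11; [12,15] uncovered → point at 15; [17,21] uncovered → point at 21; [24,25] uncovered → point at 25.
Points: 6, 11, 15, 21, 25 (5 total).

5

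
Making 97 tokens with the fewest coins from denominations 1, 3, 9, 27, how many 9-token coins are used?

97 − 3×27→16 − 1×9→7 − 2×3→1 − 1×1→0
Count of 9: 1

1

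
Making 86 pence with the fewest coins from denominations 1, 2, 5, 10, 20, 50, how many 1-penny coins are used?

86 = 1×50 + 1×20 + 1×10 + 1×5 + 1×1
Count of 1: 1

1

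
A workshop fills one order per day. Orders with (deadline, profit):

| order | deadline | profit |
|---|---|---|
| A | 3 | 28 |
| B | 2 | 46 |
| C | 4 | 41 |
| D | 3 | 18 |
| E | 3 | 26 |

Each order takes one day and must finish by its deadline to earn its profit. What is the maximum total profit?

Take jobs in profit order; each goes to the latest open slot no later than its deadline.
By profit: B(d2,46), C(d4,41), A(d3,28), E(d3,26), D(d3,18)
B→slot 2; C→slot 4; A→slot 3; E→slot 1; D skipped.
Profit = 26 + 46 + 28 + 41 = 141

141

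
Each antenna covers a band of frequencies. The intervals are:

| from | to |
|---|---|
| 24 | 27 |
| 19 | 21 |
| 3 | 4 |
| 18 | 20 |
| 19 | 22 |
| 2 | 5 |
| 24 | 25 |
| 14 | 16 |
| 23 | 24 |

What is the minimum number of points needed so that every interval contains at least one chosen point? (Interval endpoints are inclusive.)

4

Sort by right endpoint; whenever an interval is uncovered, place a point at its right end.
Sorted: [3,4] [2,5] [14,16] [18,20] [19,21] [19,22] [23,24] [24,25] [24,27]
{[3,4],[2,5]} hit by 4; {[14,16]} hit by 16; {[18,20],[19,21],[19,22]} hit by 20; {[23,24],[24,25],[24,27]} hit by 24.
Points: 4, 16, 20, 24 (4 total).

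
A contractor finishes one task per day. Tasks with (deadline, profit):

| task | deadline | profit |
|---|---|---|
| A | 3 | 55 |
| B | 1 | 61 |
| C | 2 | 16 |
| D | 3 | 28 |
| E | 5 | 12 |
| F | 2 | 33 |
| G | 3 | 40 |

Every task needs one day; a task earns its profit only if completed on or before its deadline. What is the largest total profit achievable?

Profit order: B=61 A=55 G=40 F=33 D=28 C=16 E=12
Assign: B→slot 1, A→slot 3, G→slot 2, F skipped, D skipped, C skipped, E→slot 5.
Slots: [1:B] [2:G] [3:A] [5:E]
Profit = 61 + 40 + 55 + 12 = 168

168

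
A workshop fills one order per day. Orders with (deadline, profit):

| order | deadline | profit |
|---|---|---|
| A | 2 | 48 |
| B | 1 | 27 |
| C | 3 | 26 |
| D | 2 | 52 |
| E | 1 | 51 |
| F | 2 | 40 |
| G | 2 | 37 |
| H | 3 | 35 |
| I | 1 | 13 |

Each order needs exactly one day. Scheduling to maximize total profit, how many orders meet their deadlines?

3

Sort by profit descending; place each in the latest free slot ≤ its deadline.
By profit: D(d2,52), E(d1,51), A(d2,48), F(d2,40), G(d2,37), H(d3,35), B(d1,27), C(d3,26), I(d1,13)
D→slot 2; E→slot 1; A skipped; F skipped; G skipped; H→slot 3; B skipped; C skipped; I skipped.
3 of 9 scheduled.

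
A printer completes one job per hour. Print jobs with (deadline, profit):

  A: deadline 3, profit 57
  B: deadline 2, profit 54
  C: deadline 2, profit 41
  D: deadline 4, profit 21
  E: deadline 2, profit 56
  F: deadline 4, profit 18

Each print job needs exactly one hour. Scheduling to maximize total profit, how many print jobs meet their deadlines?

4

Sort by profit descending; place each in the latest free slot ≤ its deadline.
Profit order: A=57 E=56 B=54 C=41 D=21 F=18
Assign: A→slot 3, E→slot 2, B→slot 1, C skipped, D→slot 4, F skipped.
Slots: [1:B] [2:E] [3:A] [4:D]
4 of 6 scheduled.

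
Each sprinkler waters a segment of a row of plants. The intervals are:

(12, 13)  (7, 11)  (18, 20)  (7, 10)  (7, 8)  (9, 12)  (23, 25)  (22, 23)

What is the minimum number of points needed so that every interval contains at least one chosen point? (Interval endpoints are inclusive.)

4

Process intervals by earliest right end; each time one isn't hit yet, stab at its right endpoint.
Sorted: [7,8] [7,10] [7,11] [9,12] [12,13] [18,20] [22,23] [23,25]
{[7,8],[7,10],[7,11]} hit by 8; {[9,12],[12,13]} hit by 12; {[18,20]} hit by 20; {[22,23],[23,25]} hit by 23.
Points: 8, 12, 20, 23 (4 total).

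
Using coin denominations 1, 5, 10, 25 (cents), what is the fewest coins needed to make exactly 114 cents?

114 = 4×25 + 1×10 + 4×1
Total coins = 4 + 1 + 4 = 9

9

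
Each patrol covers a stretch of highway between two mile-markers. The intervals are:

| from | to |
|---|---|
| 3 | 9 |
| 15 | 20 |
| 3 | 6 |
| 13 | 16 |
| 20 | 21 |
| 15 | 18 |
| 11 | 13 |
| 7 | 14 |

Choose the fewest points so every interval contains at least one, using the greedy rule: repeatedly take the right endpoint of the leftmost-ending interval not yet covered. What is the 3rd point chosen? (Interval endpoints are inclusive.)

18

Process intervals by earliest right end; each time one isn't hit yet, stab at its right endpoint.
By right end: [3,6]  [3,9]  [11,13]  [7,14]  [13,16]  [15,18]  [15,20]  [20,21]
[3,6] uncovered → point at 6; [11,13] uncovered → point at 13; [15,18] uncovered → point at 18; [20,21] uncovered → point at 21.
Points: 6, 13, 18, 21 (4 total).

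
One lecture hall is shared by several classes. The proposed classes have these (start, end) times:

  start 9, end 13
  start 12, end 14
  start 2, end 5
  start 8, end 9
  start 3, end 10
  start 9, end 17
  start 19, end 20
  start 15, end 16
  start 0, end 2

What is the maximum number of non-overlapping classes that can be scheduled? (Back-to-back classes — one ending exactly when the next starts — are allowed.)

6

Greedy by earliest finish: after sorting by end time, pick each interval compatible with the last pick.
Sorted by end: (0,2)  (2,5)  (8,9)  (3,10)  (9,13)  (12,14)  (15,16)  (9,17)  (19,20)
take (0,2); take (2,5); take (8,9); skip (3,10); take (9,13); take (15,16); take (19,20).
Selected 6 classes.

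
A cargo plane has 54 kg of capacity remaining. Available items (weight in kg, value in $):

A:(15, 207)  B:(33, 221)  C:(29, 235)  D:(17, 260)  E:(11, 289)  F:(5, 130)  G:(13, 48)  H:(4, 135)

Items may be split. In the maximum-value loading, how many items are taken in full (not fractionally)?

5

Sort by value per unit weight and fill in that order.
Order: H (135/4=33.75) > E (289/11=26.27) > F (130/5=26.00) > D (260/17=15.29) > A (207/15=13.80) > C (235/29=8.10) > B (221/33=6.70) > G (48/13=3.69)
Fill: take H (4 @ 135) → take E (11 @ 289) → take F (5 @ 130) → take D (17 @ 260) → take A (15 @ 207) → take 2/29 of C → 16.21; 54/54 used.
5 item(s) taken whole; one partial (take 2/29 of C).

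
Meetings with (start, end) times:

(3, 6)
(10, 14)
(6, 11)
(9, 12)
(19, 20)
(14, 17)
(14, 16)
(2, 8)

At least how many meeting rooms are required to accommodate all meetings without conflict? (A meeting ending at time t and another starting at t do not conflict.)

starts: [2, 3, 6, 9, 10, 14, 14, 19]
ends:   [6, 8, 11, 12, 14, 16, 17, 20]
s2→1 s3→2 e6→1 s6→2 e8→1 s9→2 s10→3  — peak 3.

3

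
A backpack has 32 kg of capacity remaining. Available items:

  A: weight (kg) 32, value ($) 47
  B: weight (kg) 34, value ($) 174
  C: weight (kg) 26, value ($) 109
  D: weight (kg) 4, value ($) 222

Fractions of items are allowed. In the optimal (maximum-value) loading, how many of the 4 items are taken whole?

Sort by value per unit weight and fill in that order.
Ratios (sorted): D 55.50, B 5.12, C 4.19, A 1.47
take D (4 @ 222); take 28/34 of B → 143.29. Capacity used 32/32.
1 item(s) taken whole; one partial (take 28/34 of B).

1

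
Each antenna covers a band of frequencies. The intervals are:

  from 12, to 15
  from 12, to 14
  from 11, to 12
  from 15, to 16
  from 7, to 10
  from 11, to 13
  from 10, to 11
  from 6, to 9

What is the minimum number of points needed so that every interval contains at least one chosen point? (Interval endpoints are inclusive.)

Sorted: [6,9] [7,10] [10,11] [11,12] [11,13] [12,14] [12,15] [15,16]
{[6,9],[7,10]} hit by 9; {[10,11],[11,12],[11,13]} hit by 11; {[12,14],[12,15]} hit by 14; {[15,16]} hit by 16.
Points: 9, 11, 14, 16 (4 total).

4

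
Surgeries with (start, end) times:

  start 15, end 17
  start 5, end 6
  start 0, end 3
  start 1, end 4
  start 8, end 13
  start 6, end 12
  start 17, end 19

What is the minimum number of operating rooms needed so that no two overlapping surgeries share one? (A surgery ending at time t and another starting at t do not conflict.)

The answer is the maximum number of intervals overlapping at any instant.
Events (time:±→running): 0:+→1 1:+→2 … peak 2.

2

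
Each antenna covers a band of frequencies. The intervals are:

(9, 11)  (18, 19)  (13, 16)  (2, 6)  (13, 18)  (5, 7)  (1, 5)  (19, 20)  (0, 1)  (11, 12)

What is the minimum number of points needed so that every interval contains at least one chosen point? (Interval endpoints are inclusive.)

Sort by right endpoint; whenever an interval is uncovered, place a point at its right end.
By right end: [0,1]  [1,5]  [2,6]  [5,7]  [9,11]  [11,12]  [13,16]  [13,18]  [18,19]  [19,20]
[0,1] uncovered → point at 1; [2,6] uncovered → point at 6; [9,11] uncovered → point at 11; [13,16] uncovered → point at 16; [18,19] uncovered → point at 19.
Points: 1, 6, 11, 16, 19 (5 total).

5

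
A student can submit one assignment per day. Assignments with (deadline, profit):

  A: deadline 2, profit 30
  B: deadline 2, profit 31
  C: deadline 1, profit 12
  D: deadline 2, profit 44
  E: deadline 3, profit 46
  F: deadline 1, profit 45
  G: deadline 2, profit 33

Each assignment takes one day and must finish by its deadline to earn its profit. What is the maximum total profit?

135

Sort by profit descending; place each in the latest free slot ≤ its deadline.
Profit order: E=46 F=45 D=44 G=33 B=31 A=30 C=12
Assign: E→slot 3, F→slot 1, D→slot 2, G skipped, B skipped, A skipped, C skipped.
Slots: [1:F] [2:D] [3:E]
Profit = 45 + 44 + 46 = 135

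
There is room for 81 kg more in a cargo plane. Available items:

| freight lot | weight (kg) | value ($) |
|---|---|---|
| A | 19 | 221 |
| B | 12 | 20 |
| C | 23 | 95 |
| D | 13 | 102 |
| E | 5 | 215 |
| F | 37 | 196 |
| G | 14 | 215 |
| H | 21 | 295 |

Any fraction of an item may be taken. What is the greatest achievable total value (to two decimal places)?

1095.68

Ratios (sorted): E 43.00, G 15.36, H 14.05, A 11.63, D 7.85, F 5.30, C 4.13, B 1.67
take E (5 @ 215); take G (14 @ 215); take H (21 @ 295); take A (19 @ 221); take D (13 @ 102); take 9/37 of F → 47.68. Capacity used 81/81.
Total value = 1095.68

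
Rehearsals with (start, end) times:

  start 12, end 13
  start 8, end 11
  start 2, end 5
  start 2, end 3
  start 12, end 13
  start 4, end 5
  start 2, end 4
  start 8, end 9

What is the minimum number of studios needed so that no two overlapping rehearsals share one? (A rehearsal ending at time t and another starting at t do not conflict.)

starts: [2, 2, 2, 4, 8, 8, 12, 12]
ends:   [3, 4, 5, 5, 9, 11, 13, 13]
s2→1 s2→2 s2→3  — peak 3.

3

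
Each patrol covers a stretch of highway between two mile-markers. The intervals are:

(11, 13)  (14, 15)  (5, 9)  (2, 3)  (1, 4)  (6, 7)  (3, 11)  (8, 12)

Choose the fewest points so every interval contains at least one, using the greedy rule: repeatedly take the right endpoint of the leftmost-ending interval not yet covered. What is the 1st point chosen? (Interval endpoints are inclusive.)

Sort by right endpoint; whenever an interval is uncovered, place a point at its right end.
By right end: [2,3]  [1,4]  [6,7]  [5,9]  [3,11]  [8,12]  [11,13]  [14,15]
[2,3] uncovered → point at 3; [6,7] uncovered → point at 7; [8,12] uncovered → point at 12; [14,15] uncovered → point at 15.
Points: 3, 7, 12, 15 (4 total).

3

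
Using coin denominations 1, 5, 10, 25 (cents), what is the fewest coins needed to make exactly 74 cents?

8

Use the largest denomination that fits, subtract, and repeat.
74 = 2×25 + 2×10 + 4×1
Total coins = 2 + 2 + 4 = 8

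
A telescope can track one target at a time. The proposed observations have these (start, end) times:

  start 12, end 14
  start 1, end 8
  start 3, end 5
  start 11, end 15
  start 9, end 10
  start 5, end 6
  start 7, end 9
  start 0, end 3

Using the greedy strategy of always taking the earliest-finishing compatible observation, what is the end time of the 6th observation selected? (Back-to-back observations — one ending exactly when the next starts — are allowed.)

By end time: (0,3), (3,5), (5,6), (1,8), (7,9), (9,10), (12,14), (11,15).
Pick (0,3); next start ≥ 3 → (3,5); next start ≥ 5 → (5,6); next start ≥ 6 → (7,9); next start ≥ 9 → (9,10); next start ≥ 10 → (12,14).
Selected: (0,3) (3,5) (5,6) (7,9) (9,10) (12,14)

14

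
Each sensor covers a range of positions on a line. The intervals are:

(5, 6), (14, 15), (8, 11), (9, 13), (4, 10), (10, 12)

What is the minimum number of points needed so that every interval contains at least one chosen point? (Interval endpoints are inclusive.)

Process intervals by earliest right end; each time one isn't hit yet, stab at its right endpoint.
Sorted: [5,6] [4,10] [8,11] [10,12] [9,13] [14,15]
{[5,6],[4,10]} hit by 6; {[8,11],[10,12],[9,13]} hit by 11; {[14,15]} hit by 15.
Points: 6, 11, 15 (3 total).

3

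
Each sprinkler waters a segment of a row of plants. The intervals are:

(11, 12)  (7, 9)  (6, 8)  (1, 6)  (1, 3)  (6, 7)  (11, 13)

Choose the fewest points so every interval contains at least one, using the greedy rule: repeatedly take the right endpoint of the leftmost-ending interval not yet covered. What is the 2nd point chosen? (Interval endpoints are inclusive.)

Process intervals by earliest right end; each time one isn't hit yet, stab at its right endpoint.
By right end: [1,3]  [1,6]  [6,7]  [6,8]  [7,9]  [11,12]  [11,13]
[1,3] uncovered → point at 3; [6,7] uncovered → point at 7; [11,12] uncovered → point at 12.
Points: 3, 7, 12 (3 total).

7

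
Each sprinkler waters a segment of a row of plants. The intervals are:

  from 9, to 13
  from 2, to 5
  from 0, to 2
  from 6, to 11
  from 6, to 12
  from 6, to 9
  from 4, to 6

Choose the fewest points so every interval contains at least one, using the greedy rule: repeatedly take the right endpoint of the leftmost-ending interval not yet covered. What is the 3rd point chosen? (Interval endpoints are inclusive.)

Sorted: [0,2] [2,5] [4,6] [6,9] [6,11] [6,12] [9,13]
{[0,2],[2,5]} hit by 2; {[4,6],[6,9],[6,11],[6,12]} hit by 6; {[9,13]} hit by 13.
Points: 2, 6, 13 (3 total).

13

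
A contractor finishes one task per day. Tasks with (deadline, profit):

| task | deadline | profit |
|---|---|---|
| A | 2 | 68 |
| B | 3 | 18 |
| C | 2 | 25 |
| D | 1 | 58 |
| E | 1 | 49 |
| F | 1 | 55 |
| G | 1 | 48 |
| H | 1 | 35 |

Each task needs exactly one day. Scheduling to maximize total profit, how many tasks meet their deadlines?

Sort by profit descending; place each in the latest free slot ≤ its deadline.
Profit order: A=68 D=58 F=55 E=49 G=48 H=35 C=25 B=18
Assign: A→slot 2, D→slot 1, F skipped, E skipped, G skipped, H skipped, C skipped, B→slot 3.
Slots: [1:D] [2:A] [3:B]
3 of 8 scheduled.

3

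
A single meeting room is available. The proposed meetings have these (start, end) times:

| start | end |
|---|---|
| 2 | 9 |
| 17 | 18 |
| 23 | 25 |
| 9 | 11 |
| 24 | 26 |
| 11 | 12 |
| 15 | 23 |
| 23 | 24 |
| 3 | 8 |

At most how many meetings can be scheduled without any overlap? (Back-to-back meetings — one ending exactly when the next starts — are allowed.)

Sorted by end: (3,8)  (2,9)  (9,11)  (11,12)  (17,18)  (15,23)  (23,24)  (23,25)  (24,26)
take (3,8); take (9,11); take (11,12); take (17,18); take (23,24); skip (23,25); take (24,26).
Selected 6 meetings.

6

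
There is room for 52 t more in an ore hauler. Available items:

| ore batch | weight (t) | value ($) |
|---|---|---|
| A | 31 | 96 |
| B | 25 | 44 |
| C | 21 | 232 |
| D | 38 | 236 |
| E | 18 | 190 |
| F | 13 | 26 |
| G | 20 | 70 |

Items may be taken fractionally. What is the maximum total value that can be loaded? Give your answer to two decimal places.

502.74

Order: C (232/21=11.05) > E (190/18=10.56) > D (236/38=6.21) > G (70/20=3.50) > A (96/31=3.10) > F (26/13=2.00) > B (44/25=1.76)
Fill: take C (21 @ 232) → take E (18 @ 190) → take 13/38 of D → 80.74; 52/52 used.
Total value = 502.74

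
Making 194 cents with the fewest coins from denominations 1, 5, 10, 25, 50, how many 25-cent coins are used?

1

Use the largest denomination that fits, subtract, and repeat.
194 = 3×50 + 1×25 + 1×10 + 1×5 + 4×1
Count of 25: 1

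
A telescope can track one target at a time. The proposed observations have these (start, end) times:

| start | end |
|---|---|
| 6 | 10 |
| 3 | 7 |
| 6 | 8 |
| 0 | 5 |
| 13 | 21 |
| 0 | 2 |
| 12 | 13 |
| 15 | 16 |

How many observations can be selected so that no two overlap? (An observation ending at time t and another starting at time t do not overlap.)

Sorted by end: (0,2)  (0,5)  (3,7)  (6,8)  (6,10)  (12,13)  (15,16)  (13,21)
take (0,2); take (3,7); take (12,13); take (15,16).
Selected 4 observations.

4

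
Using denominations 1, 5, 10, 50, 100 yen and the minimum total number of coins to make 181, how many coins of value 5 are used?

0

181 − 1×100→81 − 1×50→31 − 3×10→1 − 1×1→0
Count of 5: 0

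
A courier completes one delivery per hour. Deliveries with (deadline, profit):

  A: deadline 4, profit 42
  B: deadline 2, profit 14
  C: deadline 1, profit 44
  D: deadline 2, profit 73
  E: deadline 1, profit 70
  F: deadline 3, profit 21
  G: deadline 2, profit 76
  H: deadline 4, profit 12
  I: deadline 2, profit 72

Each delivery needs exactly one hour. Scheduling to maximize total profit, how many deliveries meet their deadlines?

Sort by profit descending; place each in the latest free slot ≤ its deadline.
By profit: G(d2,76), D(d2,73), I(d2,72), E(d1,70), C(d1,44), A(d4,42), F(d3,21), B(d2,14), H(d4,12)
G→slot 2; D→slot 1; I skipped; E skipped; C skipped; A→slot 4; F→slot 3; B skipped; H skipped.
4 of 9 scheduled.

4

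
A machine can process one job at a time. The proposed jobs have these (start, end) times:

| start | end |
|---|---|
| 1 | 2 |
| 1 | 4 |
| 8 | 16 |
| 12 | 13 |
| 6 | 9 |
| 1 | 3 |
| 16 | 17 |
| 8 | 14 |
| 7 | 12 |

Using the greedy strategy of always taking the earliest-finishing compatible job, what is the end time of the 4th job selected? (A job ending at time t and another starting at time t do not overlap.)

By end time: (1,2), (1,3), (1,4), (6,9), (7,12), (12,13), (8,14), (8,16), (16,17).
Pick (1,2); next start ≥ 2 → (6,9); next start ≥ 9 → (12,13); next start ≥ 13 → (16,17).
Selected: (1,2) (6,9) (12,13) (16,17)

17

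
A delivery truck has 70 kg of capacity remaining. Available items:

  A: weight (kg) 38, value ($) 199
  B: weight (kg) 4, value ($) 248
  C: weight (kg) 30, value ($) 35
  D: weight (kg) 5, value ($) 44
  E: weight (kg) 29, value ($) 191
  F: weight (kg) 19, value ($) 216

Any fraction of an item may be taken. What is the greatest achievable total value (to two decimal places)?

767.08

Greedy by value/weight ratio, highest first.
Order: B (248/4=62.00) > F (216/19=11.37) > D (44/5=8.80) > E (191/29=6.59) > A (199/38=5.24) > C (35/30=1.17)
Fill: take B (4 @ 248) → take F (19 @ 216) → take D (5 @ 44) → take E (29 @ 191) → take 13/38 of A → 68.08; 70/70 used.
Total value = 767.08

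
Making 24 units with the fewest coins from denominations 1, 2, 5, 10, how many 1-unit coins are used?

0

24 − 2×10→4 − 2×2→0
Count of 1: 0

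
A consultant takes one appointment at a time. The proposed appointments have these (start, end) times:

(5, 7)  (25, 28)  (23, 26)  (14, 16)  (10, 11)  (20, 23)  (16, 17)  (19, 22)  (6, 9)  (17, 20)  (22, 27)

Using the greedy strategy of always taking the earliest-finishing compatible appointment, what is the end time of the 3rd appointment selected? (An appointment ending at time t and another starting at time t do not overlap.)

Sort by end time and greedily take each interval whose start is ≥ the last chosen end.
Sorted by end: (5,7)  (6,9)  (10,11)  (14,16)  (16,17)  (17,20)  (19,22)  (20,23)  (23,26)  (22,27)  (25,28)
take (5,7); skip (6,9); take (10,11); take (14,16); take (16,17); take (17,20); take (20,23); take (23,26); skip (22,27); skip (25,28).
Selected: (5,7) (10,11) (14,16) (16,17) (17,20) (20,23) (23,26)

16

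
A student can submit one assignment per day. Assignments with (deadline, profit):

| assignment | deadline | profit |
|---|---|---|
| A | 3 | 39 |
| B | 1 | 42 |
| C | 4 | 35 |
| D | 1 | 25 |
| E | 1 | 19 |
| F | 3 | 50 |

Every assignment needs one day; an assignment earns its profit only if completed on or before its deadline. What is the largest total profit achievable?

166

Take jobs in profit order; each goes to the latest open slot no later than its deadline.
By profit: F(d3,50), B(d1,42), A(d3,39), C(d4,35), D(d1,25), E(d1,19)
F→slot 3; B→slot 1; A→slot 2; C→slot 4; D skipped; E skipped.
Profit = 42 + 39 + 50 + 35 = 166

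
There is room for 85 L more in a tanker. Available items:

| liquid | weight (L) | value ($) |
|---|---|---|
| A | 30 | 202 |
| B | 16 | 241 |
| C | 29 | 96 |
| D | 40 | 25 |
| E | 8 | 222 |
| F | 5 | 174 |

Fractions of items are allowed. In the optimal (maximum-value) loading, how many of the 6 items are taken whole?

4

Order: F (174/5=34.80) > E (222/8=27.75) > B (241/16=15.06) > A (202/30=6.73) > C (96/29=3.31) > D (25/40=0.62)
Fill: take F (5 @ 174) → take E (8 @ 222) → take B (16 @ 241) → take A (30 @ 202) → take 26/29 of C → 86.07; 85/85 used.
4 item(s) taken whole; one partial (take 26/29 of C).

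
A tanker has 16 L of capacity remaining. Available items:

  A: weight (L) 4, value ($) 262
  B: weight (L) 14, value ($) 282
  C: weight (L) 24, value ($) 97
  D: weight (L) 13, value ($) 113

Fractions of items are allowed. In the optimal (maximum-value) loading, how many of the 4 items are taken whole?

1

Greedy by value/weight ratio, highest first.
Order: A (262/4=65.50) > B (282/14=20.14) > D (113/13=8.69) > C (97/24=4.04)
Fill: take A (4 @ 262) → take 12/14 of B → 241.71; 16/16 used.
1 item(s) taken whole; one partial (take 12/14 of B).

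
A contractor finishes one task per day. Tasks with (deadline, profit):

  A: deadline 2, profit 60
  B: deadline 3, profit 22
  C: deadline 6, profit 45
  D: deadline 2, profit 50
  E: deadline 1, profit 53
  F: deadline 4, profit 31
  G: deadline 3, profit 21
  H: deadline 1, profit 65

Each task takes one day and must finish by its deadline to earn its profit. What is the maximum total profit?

Take jobs in profit order; each goes to the latest open slot no later than its deadline.
Profit order: H=65 A=60 E=53 D=50 C=45 F=31 B=22 G=21
Assign: H→slot 1, A→slot 2, E skipped, D skipped, C→slot 6, F→slot 4, B→slot 3, G skipped.
Slots: [1:H] [2:A] [3:B] [4:F] [6:C]
Profit = 65 + 60 + 22 + 31 + 45 = 223

223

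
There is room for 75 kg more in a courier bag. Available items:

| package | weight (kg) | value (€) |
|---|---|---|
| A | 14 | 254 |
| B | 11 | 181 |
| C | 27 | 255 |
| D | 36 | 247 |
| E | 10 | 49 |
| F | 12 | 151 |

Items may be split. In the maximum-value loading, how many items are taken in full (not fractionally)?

Order: A (254/14=18.14) > B (181/11=16.45) > F (151/12=12.58) > C (255/27=9.44) > D (247/36=6.86) > E (49/10=4.90)
Fill: take A (14 @ 254) → take B (11 @ 181) → take F (12 @ 151) → take C (27 @ 255) → take 11/36 of D → 75.47; 75/75 used.
4 item(s) taken whole; one partial (take 11/36 of D).

4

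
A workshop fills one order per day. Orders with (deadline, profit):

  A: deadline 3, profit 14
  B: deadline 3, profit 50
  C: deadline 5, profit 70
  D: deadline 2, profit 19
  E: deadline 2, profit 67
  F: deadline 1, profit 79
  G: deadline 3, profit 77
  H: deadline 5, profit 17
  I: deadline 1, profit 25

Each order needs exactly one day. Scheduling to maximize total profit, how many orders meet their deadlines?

5

Sort by profit descending; place each in the latest free slot ≤ its deadline.
Profit order: F=79 G=77 C=70 E=67 B=50 I=25 D=19 H=17 A=14
Assign: F→slot 1, G→slot 3, C→slot 5, E→slot 2, B skipped, I skipped, D skipped, H→slot 4, A skipped.
Slots: [1:F] [2:E] [3:G] [4:H] [5:C]
5 of 9 scheduled.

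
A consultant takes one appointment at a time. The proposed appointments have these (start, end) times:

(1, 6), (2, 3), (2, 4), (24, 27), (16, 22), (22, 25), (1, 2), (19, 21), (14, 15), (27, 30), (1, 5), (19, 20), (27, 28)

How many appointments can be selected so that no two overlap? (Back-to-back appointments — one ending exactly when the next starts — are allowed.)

6

Order by finish time; keep every interval that doesn't clash with the previous kept one.
By end time: (1,2), (2,3), (2,4), (1,5), (1,6), (14,15), (19,20), (19,21), (16,22), (22,25), (24,27), (27,28), (27,30).
Pick (1,2); next start ≥ 2 → (2,3); next start ≥ 3 → (14,15); next start ≥ 15 → (19,20); next start ≥ 20 → (22,25); next start ≥ 25 → (27,28).
Selected 6 appointments.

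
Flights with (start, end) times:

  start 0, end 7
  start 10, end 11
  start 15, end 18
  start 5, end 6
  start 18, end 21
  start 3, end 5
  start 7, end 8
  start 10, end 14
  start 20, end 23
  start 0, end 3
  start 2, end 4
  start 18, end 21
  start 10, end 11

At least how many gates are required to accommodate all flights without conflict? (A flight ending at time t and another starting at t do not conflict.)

3

The answer is the maximum number of intervals overlapping at any instant.
starts: [0, 0, 2, 3, 5, 7, 10, 10, 10, 15, 18, 18, 20]
ends:   [3, 4, 5, 6, 7, 8, 11, 11, 14, 18, 21, 21, 23]
s0→1 s0→2 s2→3  — peak 3.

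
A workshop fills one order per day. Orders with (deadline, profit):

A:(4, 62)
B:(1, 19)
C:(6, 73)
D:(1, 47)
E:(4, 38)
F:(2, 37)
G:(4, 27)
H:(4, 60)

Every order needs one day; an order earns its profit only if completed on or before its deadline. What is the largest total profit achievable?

Take jobs in profit order; each goes to the latest open slot no later than its deadline.
Profit order: C=73 A=62 H=60 D=47 E=38 F=37 G=27 B=19
Assign: C→slot 6, A→slot 4, H→slot 3, D→slot 1, E→slot 2, F skipped, G skipped, B skipped.
Slots: [1:D] [2:E] [3:H] [4:A] [6:C]
Profit = 47 + 38 + 60 + 62 + 73 = 280

280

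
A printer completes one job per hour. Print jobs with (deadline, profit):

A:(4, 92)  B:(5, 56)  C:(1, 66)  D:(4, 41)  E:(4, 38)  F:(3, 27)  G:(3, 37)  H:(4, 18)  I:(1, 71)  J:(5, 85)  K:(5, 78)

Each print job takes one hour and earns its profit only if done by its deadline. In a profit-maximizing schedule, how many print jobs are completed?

5

Take jobs in profit order; each goes to the latest open slot no later than its deadline.
By profit: A(d4,92), J(d5,85), K(d5,78), I(d1,71), C(d1,66), B(d5,56), D(d4,41), E(d4,38), G(d3,37), F(d3,27), H(d4,18)
A→slot 4; J→slot 5; K→slot 3; I→slot 1; C skipped; B→slot 2; D skipped; E skipped; G skipped; F skipped; H skipped.
5 of 11 scheduled.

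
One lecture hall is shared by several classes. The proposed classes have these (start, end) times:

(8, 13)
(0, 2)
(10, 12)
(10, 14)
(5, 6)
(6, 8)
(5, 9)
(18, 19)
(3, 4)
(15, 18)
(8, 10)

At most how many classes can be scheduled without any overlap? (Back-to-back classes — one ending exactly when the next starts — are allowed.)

8

Greedy by earliest finish: after sorting by end time, pick each interval compatible with the last pick.
Sorted by end: (0,2)  (3,4)  (5,6)  (6,8)  (5,9)  (8,10)  (10,12)  (8,13)  (10,14)  (15,18)  (18,19)
take (0,2); take (3,4); take (5,6); take (6,8); take (8,10); take (10,12); skip (8,13); take (15,18); take (18,19).
Selected 8 classes.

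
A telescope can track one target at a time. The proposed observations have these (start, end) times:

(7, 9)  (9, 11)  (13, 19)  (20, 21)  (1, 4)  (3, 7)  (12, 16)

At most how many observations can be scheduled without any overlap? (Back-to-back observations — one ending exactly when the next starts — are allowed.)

Sort by end time and greedily take each interval whose start is ≥ the last chosen end.
By end time: (1,4), (3,7), (7,9), (9,11), (12,16), (13,19), (20,21).
Pick (1,4); next start ≥ 4 → (7,9); next start ≥ 9 → (9,11); next start ≥ 11 → (12,16); next start ≥ 16 → (20,21).
Selected 5 observations.

5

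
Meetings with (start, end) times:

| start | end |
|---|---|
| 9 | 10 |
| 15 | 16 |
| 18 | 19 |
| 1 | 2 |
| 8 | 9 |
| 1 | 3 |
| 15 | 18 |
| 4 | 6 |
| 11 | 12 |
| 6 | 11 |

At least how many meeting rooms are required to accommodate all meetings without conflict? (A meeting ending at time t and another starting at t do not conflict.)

The answer is the maximum number of intervals overlapping at any instant.
starts: [1, 1, 4, 6, 8, 9, 11, 15, 15, 18]
ends:   [2, 3, 6, 9, 10, 11, 12, 16, 18, 19]
s1→1 s1→2  — peak 2.

2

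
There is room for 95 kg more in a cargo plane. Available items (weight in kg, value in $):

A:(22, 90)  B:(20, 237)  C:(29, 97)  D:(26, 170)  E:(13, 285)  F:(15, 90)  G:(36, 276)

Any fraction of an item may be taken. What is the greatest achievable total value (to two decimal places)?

968.00

Sort by value per unit weight and fill in that order.
Ratios (sorted): E 21.92, B 11.85, G 7.67, D 6.54, F 6.00, A 4.09, C 3.34
take E (13 @ 285); take B (20 @ 237); take G (36 @ 276); take D (26 @ 170). Capacity used 95/95.
Total value = 968.00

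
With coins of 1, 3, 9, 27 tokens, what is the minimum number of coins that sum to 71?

Greedy: take as many of the largest coin as possible, then repeat with the remainder.
71 − 2×27→17 − 1×9→8 − 2×3→2 − 2×1→0
Total coins = 2 + 1 + 2 + 2 = 7

7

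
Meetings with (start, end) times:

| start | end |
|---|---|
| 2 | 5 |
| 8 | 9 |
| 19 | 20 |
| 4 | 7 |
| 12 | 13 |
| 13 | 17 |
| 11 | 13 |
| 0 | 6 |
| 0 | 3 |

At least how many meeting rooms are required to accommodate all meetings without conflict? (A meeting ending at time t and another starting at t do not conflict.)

3

The answer is the maximum number of intervals overlapping at any instant.
starts: [0, 0, 2, 4, 8, 11, 12, 13, 19]
ends:   [3, 5, 6, 7, 9, 13, 13, 17, 20]
s0→1 s0→2 s2→3  — peak 3.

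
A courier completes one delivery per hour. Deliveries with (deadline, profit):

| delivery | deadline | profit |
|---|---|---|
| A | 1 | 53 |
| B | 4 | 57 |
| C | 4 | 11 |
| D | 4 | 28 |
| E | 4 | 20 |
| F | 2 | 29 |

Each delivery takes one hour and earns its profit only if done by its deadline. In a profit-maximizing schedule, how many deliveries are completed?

Take jobs in profit order; each goes to the latest open slot no later than its deadline.
Profit order: B=57 A=53 F=29 D=28 E=20 C=11
Assign: B→slot 4, A→slot 1, F→slot 2, D→slot 3, E skipped, C skipped.
Slots: [1:A] [2:F] [3:D] [4:B]
4 of 6 scheduled.

4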